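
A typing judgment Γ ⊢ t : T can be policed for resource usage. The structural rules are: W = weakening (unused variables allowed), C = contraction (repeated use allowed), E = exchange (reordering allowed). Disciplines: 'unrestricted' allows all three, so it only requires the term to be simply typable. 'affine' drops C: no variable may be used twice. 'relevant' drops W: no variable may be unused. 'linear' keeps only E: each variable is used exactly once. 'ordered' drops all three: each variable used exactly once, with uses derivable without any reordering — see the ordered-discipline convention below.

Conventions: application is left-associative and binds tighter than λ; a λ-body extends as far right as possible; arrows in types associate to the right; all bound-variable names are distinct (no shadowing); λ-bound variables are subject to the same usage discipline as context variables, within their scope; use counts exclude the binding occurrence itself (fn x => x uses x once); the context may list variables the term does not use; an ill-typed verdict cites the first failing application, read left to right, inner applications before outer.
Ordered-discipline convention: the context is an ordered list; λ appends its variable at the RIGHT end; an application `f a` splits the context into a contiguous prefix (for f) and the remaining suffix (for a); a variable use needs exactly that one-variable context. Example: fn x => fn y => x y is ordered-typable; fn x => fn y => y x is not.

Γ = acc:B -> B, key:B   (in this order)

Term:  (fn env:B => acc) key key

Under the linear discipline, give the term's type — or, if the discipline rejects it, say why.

not well-typed under linear — uses contraction: key ×2; env left unused
usage: acc: 1; key: 2; env (λ-bound): 0
order of uses: acc, key, key
typing: well-typed at B
per-discipline verdicts: ordered ✗ · linear ✗ · affine ✗ · relevant ✗ · unrestricted ✓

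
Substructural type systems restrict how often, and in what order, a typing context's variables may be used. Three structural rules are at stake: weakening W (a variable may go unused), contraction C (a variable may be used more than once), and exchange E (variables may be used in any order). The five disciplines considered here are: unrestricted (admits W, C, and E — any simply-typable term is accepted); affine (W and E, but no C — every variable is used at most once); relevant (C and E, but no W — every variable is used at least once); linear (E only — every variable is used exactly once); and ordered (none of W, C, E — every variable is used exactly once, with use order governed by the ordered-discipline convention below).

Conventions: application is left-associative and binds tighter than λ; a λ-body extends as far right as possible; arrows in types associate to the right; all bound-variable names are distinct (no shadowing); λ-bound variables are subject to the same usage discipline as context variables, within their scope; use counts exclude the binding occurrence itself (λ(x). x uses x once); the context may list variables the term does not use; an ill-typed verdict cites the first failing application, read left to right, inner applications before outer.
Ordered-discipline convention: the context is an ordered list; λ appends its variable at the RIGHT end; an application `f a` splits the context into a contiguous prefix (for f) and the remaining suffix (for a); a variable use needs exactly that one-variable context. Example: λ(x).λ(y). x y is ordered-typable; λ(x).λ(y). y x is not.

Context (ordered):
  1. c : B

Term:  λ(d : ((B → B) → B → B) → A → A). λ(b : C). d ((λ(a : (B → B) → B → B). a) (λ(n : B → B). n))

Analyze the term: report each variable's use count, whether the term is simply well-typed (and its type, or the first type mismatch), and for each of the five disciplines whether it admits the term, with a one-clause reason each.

usage: c: 0×; d (λ-bound): 1×; b (λ-bound): 0×; a (λ-bound): 1×; n (λ-bound): 1×
left-to-right use order: d, a, n
typing: well-typed — term : (((B → B) → B → B) → A → A) → C → A → A
ordered ✗ (c, b never used (weakening))
linear ✗ (c, b never used (weakening))
affine ✓ (none of c, d, b, a, n used more than once)
relevant ✗ (c, b never used (weakening))
unrestricted ✓ (typability at (((B → B) → B → B) → A → A) → C → A → A is all that's needed)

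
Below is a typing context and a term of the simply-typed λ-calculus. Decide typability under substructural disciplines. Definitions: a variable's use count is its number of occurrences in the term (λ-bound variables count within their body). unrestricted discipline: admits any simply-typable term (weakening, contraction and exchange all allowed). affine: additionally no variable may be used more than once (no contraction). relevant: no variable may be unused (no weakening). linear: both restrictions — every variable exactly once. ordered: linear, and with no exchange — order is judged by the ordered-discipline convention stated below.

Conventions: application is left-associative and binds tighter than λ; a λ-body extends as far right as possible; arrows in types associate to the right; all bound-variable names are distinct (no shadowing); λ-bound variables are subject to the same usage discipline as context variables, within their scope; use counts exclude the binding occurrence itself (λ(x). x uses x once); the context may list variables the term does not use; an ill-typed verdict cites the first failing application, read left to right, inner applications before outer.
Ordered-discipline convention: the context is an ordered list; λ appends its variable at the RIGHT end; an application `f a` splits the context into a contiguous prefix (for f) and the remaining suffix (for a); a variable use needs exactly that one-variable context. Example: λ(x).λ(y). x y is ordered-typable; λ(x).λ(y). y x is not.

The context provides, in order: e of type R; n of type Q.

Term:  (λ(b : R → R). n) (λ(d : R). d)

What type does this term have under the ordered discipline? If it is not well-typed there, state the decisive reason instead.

not well-typed under ordered — needs weakening: e, b unused
variable uses: e: 0×, n: 1×, b (bound): 0×, d (bound): 1×
use order (left to right): n, d
typing: the term checks, with type Q
per-discipline verdicts: ordered ✗ · linear ✗ · affine ✓ · relevant ✗ · unrestricted ✓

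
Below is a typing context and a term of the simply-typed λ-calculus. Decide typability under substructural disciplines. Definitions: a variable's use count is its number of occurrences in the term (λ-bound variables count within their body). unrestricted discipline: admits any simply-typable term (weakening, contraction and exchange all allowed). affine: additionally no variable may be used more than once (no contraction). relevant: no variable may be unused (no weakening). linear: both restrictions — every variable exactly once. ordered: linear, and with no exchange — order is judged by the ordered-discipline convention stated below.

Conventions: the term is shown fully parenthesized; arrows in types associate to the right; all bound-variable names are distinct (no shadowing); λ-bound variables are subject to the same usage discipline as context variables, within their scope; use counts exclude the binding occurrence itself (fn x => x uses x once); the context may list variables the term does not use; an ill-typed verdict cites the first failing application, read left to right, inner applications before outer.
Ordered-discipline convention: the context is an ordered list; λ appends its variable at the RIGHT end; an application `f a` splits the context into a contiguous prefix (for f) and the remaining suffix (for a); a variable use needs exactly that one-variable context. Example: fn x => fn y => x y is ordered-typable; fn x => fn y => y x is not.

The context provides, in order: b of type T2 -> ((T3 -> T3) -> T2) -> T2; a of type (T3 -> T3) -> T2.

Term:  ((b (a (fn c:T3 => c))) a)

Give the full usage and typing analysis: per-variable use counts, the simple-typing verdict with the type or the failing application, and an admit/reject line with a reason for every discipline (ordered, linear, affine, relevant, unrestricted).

usage: b=1, a=2, c (λ-bound)=1
use order (left to right): b, a, c, a
typing: well-typed — term : T2
ordered: ✗, uses contraction: a ×2
linear: ✗, uses contraction: a ×2
affine: ✗, uses contraction: a ×2
relevant: ✓, every one of b, a, c appears
unrestricted: ✓, well-typed at T2; no restrictions here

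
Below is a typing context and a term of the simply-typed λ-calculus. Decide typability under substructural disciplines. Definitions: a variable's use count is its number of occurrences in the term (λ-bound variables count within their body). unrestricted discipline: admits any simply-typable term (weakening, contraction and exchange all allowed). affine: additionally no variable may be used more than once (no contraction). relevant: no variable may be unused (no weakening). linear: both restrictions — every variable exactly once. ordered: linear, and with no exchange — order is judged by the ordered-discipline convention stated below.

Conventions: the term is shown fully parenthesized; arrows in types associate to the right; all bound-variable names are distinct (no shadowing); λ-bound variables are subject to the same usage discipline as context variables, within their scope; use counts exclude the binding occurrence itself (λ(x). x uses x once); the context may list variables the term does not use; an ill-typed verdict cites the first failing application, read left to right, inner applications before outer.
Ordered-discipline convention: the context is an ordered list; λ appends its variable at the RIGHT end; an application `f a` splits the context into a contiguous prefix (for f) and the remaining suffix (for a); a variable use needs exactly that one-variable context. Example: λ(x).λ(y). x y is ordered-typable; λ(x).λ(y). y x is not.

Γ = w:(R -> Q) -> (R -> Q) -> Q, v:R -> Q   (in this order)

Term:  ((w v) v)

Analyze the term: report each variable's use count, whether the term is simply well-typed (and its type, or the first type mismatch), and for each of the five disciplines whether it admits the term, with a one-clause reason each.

variable uses: w: 1, v: 2
order of uses: w, v, v
typing: the term checks, with type Q
ordered: ✗, v ×2 used more than once (contraction)
linear: ✗, v ×2 used more than once (contraction)
affine: ✗, v ×2 used more than once (contraction)
relevant: ✓, none of w, v goes unused
unrestricted: ✓, simply typable at Q; W, C, E all held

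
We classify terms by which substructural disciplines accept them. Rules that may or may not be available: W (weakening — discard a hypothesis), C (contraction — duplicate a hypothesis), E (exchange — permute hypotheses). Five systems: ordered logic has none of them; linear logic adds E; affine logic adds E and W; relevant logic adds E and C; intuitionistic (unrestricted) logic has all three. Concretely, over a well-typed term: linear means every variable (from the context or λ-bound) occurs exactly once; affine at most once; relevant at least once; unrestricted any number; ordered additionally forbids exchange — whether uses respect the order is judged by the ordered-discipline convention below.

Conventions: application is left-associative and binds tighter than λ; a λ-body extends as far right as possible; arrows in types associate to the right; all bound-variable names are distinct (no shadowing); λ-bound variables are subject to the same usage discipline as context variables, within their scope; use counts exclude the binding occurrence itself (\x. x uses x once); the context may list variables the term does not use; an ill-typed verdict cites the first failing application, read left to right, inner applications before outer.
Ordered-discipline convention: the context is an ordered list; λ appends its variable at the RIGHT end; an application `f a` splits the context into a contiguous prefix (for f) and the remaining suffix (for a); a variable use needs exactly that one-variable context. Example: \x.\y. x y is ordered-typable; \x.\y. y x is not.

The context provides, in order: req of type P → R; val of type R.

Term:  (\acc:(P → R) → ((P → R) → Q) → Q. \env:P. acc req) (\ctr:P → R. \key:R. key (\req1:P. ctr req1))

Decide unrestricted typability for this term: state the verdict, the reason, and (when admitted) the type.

no — not simply typable
counts: req ×1; val ×0; acc (bound) ×1; env (bound) ×0; ctr (bound) ×1; key (bound) ×1; req1 (bound) ×1
uses in reading order: acc, req, key, ctr, req1
typing: ill-typed: non-function type R applied to an argument
across the five disciplines: ordered ✗ | linear ✗ | affine ✗ | relevant ✗ | unrestricted ✗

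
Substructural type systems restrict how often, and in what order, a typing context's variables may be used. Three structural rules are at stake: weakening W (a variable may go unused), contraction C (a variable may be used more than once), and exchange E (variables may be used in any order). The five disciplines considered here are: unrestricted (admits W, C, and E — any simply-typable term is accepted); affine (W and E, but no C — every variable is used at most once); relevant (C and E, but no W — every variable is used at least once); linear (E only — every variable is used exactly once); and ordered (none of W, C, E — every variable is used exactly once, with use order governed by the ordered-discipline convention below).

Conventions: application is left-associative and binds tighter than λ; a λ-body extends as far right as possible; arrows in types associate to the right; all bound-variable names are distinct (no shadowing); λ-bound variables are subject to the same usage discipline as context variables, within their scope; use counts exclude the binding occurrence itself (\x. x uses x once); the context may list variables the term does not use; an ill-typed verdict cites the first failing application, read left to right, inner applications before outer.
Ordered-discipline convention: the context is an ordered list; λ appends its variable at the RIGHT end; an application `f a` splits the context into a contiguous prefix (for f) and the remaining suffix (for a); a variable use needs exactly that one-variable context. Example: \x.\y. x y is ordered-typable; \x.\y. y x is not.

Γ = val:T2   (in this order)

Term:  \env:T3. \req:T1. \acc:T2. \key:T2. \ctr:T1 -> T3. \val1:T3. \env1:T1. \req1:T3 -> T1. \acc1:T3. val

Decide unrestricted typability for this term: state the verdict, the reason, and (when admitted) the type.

yes — typability at T3 -> T1 -> T2 -> T2 -> (T1 -> T3) -> T3 -> T1 -> (T3 -> T1) -> T3 -> T2 is all that's needed; term : T3 -> T1 -> T2 -> T2 -> (T1 -> T3) -> T3 -> T1 -> (T3 -> T1) -> T3 -> T2
usage: val ×1, env (bound) ×0, req (bound) ×0, acc (bound) ×0, key (bound) ×0, ctr (bound) ×0, val1 (bound) ×0, env1 (bound) ×0, req1 (bound) ×0, acc1 (bound) ×0
left-to-right use order: val
typing: the term checks, with type T3 -> T1 -> T2 -> T2 -> (T1 -> T3) -> T3 -> T1 -> (T3 -> T1) -> T3 -> T2
all disciplines: ordered ✗ · linear ✗ · affine ✓ · relevant ✗ · unrestricted ✓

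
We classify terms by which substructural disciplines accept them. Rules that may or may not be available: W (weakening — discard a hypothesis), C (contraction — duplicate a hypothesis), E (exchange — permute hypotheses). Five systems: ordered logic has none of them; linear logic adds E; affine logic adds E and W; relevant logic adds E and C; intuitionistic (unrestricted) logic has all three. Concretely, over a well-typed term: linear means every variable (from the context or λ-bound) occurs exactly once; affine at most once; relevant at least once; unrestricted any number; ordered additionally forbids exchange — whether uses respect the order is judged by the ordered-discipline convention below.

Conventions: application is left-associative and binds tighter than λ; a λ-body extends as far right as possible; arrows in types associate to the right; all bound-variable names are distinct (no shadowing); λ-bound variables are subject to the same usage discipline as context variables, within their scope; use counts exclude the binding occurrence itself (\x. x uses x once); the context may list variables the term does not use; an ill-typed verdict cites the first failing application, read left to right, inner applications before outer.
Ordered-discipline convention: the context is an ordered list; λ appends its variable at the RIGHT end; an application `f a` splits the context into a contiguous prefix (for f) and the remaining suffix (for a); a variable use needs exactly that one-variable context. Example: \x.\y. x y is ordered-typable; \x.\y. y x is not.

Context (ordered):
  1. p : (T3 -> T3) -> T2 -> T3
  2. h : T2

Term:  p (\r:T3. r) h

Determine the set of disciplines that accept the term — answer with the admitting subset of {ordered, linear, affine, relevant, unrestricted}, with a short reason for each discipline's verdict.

admitting disciplines: ordered, linear, affine, relevant, unrestricted
variable uses: p: 1, h: 1, r [bound]: 1
use order (left to right): p, r, h
typing: well-typed at T3
ordered ✓ (one use each (p, h, r); ordered split holds)
linear ✓ (p, h, r: one use apiece)
affine ✓ (p, h, r: no repeats, contraction unneeded)
relevant ✓ (every one of p, h, r appears)
unrestricted ✓ (typability at T3 is all that's needed)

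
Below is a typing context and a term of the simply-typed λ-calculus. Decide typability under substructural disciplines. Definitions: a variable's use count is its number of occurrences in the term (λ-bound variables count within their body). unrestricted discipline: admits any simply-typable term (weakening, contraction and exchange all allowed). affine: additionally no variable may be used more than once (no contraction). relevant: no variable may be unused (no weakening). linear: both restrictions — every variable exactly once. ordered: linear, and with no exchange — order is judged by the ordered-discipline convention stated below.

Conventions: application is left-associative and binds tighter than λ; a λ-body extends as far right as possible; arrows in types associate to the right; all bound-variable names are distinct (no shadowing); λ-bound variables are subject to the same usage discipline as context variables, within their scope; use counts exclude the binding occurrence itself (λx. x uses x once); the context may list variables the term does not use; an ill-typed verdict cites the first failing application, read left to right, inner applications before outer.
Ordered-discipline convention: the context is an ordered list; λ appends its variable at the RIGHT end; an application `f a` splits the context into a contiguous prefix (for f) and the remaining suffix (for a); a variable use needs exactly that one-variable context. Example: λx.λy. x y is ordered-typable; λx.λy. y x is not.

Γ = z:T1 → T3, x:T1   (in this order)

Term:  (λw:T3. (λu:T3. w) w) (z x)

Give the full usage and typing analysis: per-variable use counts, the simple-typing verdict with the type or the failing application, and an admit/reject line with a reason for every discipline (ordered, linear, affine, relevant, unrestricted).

variable uses: z: 1; x: 1; w [bound]: 2; u [bound]: 0
left-to-right use order: w, w, z, x
typing: well-typed at T3
ordered: ✗ — uses contraction: w ×2; u never used (weakening)
linear: ✗ — uses contraction: w ×2; u never used (weakening)
affine: ✗ — uses contraction: w ×2
relevant: ✗ — u never used (weakening)
unrestricted: ✓ — typability at T3 is all that's needed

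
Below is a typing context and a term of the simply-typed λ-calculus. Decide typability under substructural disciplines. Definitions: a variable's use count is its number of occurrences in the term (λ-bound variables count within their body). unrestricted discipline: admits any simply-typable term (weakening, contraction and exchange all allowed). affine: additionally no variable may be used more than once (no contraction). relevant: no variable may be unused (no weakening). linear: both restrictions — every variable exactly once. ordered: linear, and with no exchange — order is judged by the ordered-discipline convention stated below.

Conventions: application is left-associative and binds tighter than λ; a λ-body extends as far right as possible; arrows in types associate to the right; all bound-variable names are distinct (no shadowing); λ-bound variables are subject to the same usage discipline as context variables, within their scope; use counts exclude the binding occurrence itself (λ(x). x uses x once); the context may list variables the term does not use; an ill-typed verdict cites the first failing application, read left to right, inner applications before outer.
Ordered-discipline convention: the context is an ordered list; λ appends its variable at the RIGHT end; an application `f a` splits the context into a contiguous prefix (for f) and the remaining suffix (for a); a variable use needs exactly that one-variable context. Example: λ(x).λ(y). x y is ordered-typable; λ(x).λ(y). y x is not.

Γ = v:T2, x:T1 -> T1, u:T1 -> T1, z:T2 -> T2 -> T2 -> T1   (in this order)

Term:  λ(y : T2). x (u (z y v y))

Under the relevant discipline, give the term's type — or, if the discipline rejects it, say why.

term : T2 -> T1
use counts: v=1, x=1, u=1, z=1, y (bound)=2
uses in reading order: x, u, z, y, v, y
typing: ✓ — T2 -> T1
across the five disciplines: ordered ✗, linear ✗, affine ✗, relevant ✓, unrestricted ✓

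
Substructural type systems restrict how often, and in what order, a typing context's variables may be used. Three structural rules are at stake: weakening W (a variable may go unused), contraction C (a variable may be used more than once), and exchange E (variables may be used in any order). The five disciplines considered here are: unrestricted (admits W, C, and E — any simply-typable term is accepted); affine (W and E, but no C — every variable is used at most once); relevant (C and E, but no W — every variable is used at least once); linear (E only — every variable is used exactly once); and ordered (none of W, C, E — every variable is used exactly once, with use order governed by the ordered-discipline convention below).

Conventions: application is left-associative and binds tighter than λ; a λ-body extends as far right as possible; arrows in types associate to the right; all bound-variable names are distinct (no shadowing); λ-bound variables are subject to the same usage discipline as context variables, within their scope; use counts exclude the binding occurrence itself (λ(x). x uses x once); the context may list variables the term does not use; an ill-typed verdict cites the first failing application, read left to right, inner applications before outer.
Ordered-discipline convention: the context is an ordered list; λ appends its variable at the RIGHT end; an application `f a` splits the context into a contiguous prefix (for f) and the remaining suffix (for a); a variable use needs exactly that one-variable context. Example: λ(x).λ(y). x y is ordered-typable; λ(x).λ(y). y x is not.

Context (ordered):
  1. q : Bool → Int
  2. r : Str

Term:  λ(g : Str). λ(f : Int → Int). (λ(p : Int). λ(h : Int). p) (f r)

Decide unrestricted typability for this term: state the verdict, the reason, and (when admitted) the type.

no — a type mismatch blocks all five
variable uses: q: 0; r: 1; g (bound): 0; f (bound): 1; p (bound): 1; h (bound): 0
left-to-right use order: p, f, r
typing: ill-typed: an application expects Int but receives Str
per-discipline verdicts: ordered ✗ · linear ✗ · affine ✗ · relevant ✗ · unrestricted ✗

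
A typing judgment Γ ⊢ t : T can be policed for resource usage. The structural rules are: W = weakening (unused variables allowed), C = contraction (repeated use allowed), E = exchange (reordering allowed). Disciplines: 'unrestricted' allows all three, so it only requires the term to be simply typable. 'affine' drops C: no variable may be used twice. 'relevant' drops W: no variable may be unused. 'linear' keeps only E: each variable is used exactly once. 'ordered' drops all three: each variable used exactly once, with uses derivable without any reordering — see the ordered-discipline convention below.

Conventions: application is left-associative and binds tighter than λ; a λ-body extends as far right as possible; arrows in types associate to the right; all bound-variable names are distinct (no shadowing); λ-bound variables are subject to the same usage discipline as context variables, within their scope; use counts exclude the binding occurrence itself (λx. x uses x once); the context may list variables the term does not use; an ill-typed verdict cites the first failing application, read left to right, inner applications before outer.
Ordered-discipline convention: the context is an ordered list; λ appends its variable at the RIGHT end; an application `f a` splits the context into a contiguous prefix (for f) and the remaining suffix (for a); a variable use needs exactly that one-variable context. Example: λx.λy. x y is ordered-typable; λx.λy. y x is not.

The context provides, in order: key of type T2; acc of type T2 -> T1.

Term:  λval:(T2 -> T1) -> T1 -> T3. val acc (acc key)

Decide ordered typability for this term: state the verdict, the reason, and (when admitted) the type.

no — uses contraction: acc ×2
use counts: key=1; acc=2; val (λ-bound)=1
uses in reading order: val, acc, acc, key
typing: well-typed at ((T2 -> T1) -> T1 -> T3) -> T3
all disciplines: ordered ✗, linear ✗, affine ✗, relevant ✓, unrestricted ✓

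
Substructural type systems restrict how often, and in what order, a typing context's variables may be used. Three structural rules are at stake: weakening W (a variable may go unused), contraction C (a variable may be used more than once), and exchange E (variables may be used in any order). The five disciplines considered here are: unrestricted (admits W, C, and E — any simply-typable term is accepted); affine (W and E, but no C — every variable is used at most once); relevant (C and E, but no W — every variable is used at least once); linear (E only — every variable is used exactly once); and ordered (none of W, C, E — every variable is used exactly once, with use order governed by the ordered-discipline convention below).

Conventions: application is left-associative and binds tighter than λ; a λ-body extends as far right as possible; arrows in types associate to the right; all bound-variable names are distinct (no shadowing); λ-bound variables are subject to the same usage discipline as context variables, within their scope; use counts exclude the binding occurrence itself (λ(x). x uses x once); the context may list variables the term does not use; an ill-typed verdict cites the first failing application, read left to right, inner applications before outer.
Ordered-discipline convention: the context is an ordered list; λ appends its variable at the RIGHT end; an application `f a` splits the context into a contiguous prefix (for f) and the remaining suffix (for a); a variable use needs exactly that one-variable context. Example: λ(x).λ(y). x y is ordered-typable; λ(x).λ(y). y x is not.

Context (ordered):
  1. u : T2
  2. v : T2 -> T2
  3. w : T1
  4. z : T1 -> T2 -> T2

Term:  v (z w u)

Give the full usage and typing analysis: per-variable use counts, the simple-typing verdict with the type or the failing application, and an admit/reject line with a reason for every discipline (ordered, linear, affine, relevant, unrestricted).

use counts: u: 1; v: 1; w: 1; z: 1
uses in reading order: v, z, w, u
typing: ✓ — T2
ordered ✗ (use order v, z, w, u needs exchange)
linear ✓ (exactly-once usage across u, v, w, z)
affine ✓ (no duplicate uses among u, v, w, z)
relevant ✓ (u, v, w, z: all used, weakening unneeded)
unrestricted ✓ (type-checks (T2) and nothing is barred)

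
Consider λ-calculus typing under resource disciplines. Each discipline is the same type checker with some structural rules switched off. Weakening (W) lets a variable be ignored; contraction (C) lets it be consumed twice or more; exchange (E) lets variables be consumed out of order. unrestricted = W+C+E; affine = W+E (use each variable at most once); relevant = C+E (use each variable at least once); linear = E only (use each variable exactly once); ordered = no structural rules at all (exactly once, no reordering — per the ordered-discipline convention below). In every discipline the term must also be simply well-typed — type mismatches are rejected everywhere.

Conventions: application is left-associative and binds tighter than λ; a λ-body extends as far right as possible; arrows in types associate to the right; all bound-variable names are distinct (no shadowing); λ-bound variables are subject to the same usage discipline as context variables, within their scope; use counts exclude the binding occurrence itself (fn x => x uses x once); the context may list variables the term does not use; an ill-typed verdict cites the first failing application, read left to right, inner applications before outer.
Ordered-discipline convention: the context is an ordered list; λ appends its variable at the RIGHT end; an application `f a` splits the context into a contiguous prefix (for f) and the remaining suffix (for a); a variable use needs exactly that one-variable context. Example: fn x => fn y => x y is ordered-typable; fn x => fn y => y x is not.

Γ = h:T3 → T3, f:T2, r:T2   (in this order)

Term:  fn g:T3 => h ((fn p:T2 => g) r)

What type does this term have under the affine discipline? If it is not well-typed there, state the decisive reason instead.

term : T3 → T3
variable uses: h=1, f=0, r=1, g (λ-bound)=1, p (λ-bound)=0
order of uses: h, g, r
typing: ✓ — T3 → T3
all disciplines: ordered ✗ · linear ✗ · affine ✓ · relevant ✗ · unrestricted ✓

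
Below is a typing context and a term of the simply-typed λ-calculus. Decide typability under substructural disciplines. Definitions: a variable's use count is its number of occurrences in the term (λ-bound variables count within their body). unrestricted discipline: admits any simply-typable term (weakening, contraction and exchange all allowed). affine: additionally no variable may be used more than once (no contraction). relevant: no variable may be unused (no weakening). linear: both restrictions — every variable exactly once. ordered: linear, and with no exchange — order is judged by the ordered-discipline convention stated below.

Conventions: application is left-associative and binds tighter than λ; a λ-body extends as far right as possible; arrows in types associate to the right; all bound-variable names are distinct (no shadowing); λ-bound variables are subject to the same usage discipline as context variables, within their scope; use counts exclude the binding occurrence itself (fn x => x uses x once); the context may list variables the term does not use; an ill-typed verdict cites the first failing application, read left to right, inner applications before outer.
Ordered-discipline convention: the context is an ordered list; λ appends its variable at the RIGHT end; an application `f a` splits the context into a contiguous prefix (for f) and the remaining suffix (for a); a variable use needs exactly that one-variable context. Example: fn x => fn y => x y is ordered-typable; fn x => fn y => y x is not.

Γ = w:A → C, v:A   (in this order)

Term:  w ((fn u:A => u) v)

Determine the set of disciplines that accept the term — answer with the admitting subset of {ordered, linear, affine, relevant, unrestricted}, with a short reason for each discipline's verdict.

admitting disciplines: ordered, linear, affine, relevant, unrestricted
use counts: w: 1, v: 1, u [bound]: 1
uses in reading order: w, u, v
typing: ✓ — C
ordered: ✓ — single-use (w, v, u), ordered derivation ok
linear: ✓ — w, v, u: one use apiece
affine: ✓ — at most one use each (w, v, u)
relevant: ✓ — w, v, u: all used, weakening unneeded
unrestricted: ✓ — well-typed at C; no restrictions here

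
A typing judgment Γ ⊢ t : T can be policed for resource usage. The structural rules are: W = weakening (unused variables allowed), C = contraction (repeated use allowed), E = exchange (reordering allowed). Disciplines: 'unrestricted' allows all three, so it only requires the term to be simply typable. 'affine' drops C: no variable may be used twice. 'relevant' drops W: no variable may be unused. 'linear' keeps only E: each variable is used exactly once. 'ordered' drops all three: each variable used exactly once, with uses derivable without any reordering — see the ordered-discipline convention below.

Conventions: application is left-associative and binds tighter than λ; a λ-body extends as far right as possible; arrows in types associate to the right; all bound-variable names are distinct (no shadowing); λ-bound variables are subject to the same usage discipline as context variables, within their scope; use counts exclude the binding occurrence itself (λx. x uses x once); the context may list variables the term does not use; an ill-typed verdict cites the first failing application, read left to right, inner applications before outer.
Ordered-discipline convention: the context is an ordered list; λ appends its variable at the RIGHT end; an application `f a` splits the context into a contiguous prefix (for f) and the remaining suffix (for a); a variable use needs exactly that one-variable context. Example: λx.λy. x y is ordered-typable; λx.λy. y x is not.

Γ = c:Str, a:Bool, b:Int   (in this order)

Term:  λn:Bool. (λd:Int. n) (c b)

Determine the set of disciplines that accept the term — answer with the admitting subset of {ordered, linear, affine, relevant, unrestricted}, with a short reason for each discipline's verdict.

admitted by: none
usage: c: 1×, a: 0×, b: 1×, n (bound): 1×, d (bound): 0×
use order (left to right): n, c, b
typing: ill-typed: non-function type Str applied to an argument
ordered ✗ (a type mismatch blocks all five)
linear ✗ (the type mismatch rejects it)
affine ✗ (not simply typable)
relevant ✗ (fails simple typing)
unrestricted ✗ (a type mismatch blocks all five)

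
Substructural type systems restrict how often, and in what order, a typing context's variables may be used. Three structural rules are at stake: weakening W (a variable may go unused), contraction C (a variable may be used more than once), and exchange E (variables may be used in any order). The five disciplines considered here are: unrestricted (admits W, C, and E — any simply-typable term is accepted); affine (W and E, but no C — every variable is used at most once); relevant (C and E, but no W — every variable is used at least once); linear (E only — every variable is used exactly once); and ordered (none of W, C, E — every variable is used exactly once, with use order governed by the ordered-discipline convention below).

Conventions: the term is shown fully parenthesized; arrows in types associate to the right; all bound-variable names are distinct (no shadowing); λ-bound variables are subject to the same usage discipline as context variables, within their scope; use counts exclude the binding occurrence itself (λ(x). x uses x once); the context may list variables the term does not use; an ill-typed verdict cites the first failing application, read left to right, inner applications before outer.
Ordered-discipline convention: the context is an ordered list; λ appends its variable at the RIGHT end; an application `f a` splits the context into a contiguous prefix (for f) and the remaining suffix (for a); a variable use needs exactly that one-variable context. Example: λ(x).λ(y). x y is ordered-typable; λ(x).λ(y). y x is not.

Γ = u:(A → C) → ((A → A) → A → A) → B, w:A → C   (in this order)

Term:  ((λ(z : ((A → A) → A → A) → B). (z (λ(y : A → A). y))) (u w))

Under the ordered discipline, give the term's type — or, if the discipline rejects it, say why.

term : B
counts: u ×1; w ×1; z (λ-bound) ×1; y (λ-bound) ×1
left-to-right use order: z, y, u, w
typing: well-typed at B
all disciplines: ordered ✓ · linear ✓ · affine ✓ · relevant ✓ · unrestricted ✓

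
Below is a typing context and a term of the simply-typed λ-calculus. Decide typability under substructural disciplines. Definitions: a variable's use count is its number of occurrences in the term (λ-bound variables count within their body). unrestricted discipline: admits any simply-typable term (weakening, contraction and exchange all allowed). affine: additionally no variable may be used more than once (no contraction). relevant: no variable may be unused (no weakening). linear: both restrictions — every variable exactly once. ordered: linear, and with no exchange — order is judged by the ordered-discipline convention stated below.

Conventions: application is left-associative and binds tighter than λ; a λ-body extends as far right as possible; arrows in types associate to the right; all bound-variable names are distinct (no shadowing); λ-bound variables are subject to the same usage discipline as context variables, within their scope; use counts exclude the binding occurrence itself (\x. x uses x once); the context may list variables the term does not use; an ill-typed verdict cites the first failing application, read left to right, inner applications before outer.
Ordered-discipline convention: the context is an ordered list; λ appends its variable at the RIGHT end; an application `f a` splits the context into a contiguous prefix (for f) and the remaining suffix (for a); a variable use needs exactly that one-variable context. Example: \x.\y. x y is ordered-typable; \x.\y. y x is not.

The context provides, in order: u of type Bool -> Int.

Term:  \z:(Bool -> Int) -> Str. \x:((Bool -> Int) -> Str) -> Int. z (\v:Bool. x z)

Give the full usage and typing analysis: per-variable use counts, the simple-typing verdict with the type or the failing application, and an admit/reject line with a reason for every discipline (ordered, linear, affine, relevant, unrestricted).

usage: u: 0, z (bound): 2, x (bound): 1, v (bound): 0
left-to-right use order: z, x, z
typing: well-typed at ((Bool -> Int) -> Str) -> (((Bool -> Int) -> Str) -> Int) -> Str
ordered ✗ (z ×2 used more than once (contraction); u, v left unused)
linear ✗ (z ×2 used more than once (contraction); u, v left unused)
affine ✗ (z ×2 used more than once (contraction))
relevant ✗ (u, v left unused)
unrestricted ✓ (well-typed at ((Bool -> Int) -> Str) -> (((Bool -> Int) -> Str) -> Int) -> Str; no restrictions here)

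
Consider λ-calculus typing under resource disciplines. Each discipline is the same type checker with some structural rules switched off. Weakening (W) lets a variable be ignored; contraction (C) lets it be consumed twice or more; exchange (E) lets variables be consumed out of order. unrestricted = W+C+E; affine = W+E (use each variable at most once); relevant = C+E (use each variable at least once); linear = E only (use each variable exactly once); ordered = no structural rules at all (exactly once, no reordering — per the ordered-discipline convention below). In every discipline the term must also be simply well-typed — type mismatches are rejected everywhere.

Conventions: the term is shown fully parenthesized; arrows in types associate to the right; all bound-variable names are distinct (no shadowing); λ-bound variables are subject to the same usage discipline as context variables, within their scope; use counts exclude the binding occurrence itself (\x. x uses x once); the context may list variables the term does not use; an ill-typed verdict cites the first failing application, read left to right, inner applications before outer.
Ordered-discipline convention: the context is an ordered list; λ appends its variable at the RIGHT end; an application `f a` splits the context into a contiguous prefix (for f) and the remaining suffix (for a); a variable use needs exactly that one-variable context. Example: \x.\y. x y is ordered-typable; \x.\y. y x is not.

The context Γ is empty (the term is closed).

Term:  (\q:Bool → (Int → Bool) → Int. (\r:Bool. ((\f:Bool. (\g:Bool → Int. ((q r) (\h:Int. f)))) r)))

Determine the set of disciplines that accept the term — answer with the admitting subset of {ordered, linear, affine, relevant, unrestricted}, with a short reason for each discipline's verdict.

admitted by: unrestricted
usage: q (bound) ×1; r (bound) ×2; f (bound) ×1; g (bound) ×0; h (bound) ×0
left-to-right use order: q, r, f, r
typing: the term checks, with type (Bool → (Int → Bool) → Int) → Bool → (Bool → Int) → Int
ordered ✗ (uses contraction: r ×2; g, h never used (weakening))
linear ✗ (uses contraction: r ×2; g, h never used (weakening))
affine ✗ (uses contraction: r ×2)
relevant ✗ (g, h never used (weakening))
unrestricted ✓ (type-checks ((Bool → (Int → Bool) → Int) → Bool → (Bool → Int) → Int) and nothing is barred)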